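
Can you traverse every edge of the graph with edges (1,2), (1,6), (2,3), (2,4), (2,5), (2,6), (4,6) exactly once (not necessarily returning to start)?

Step 1: Find the degree of each vertex:
  deg(1) = 2
  deg(2) = 5
  deg(3) = 1
  deg(4) = 2
  deg(5) = 1
  deg(6) = 3

Step 2: Count vertices with odd degree:
  Odd-degree vertices: 2, 3, 5, 6 (4 total)

Step 3: Apply Euler's theorem:
  - Eulerian circuit exists iff graph is connected and all vertices have even degree
  - Eulerian path exists iff graph is connected and has 0 or 2 odd-degree vertices

Graph has 4 odd-degree vertices (need 0 or 2).
Neither Eulerian path nor Eulerian circuit exists.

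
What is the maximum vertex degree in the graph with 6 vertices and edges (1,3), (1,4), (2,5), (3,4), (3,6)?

Step 1: Count edges incident to each vertex:
  deg(1) = 2 (neighbors: 3, 4)
  deg(2) = 1 (neighbors: 5)
  deg(3) = 3 (neighbors: 1, 4, 6)
  deg(4) = 2 (neighbors: 1, 3)
  deg(5) = 1 (neighbors: 2)
  deg(6) = 1 (neighbors: 3)

Step 2: Find maximum:
  max(2, 1, 3, 2, 1, 1) = 3 (vertex 3)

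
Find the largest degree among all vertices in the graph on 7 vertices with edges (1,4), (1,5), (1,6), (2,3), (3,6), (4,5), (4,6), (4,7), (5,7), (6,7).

Step 1: Count edges incident to each vertex:
  deg(1) = 3 (neighbors: 4, 5, 6)
  deg(2) = 1 (neighbors: 3)
  deg(3) = 2 (neighbors: 2, 6)
  deg(4) = 4 (neighbors: 1, 5, 6, 7)
  deg(5) = 3 (neighbors: 1, 4, 7)
  deg(6) = 4 (neighbors: 1, 3, 4, 7)
  deg(7) = 3 (neighbors: 4, 5, 6)

Step 2: Find maximum:
  max(3, 1, 2, 4, 3, 4, 3) = 4 (vertex 4)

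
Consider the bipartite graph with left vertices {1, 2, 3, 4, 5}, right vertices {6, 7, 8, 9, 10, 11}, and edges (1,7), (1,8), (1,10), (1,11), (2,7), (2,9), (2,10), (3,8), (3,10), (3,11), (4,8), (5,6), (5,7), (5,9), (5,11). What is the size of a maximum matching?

Step 1: List the neighbors of each left vertex:
  1: 7, 8, 10, 11
  2: 7, 9, 10
  3: 8, 10, 11
  4: 8
  5: 6, 7, 9, 11

Step 2: Greedily match left vertices, then look for augmenting paths:
  Match 1 -- 7
  Match 2 -- 9
  Match 3 -- 10
  Match 4 -- 8
  Match 5 -- 6
  No augmenting path remains.

Step 3: Verify this is maximum:
  Matching size 5 = min(|L|, |R|) = min(5, 6), which is an upper bound, so this matching is maximum.

Maximum matching: {(1,7), (2,9), (3,10), (4,8), (5,6)}
Size: 5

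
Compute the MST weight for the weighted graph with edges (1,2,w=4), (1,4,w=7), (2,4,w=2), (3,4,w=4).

Apply Kruskal's algorithm (sort edges by weight, add if no cycle):

Sorted edges by weight:
  (2,4) w=2
  (1,2) w=4
  (3,4) w=4
  (1,4) w=7

Add edge (2,4) w=2 -- no cycle. Running total: 2
Add edge (1,2) w=4 -- no cycle. Running total: 6
Add edge (3,4) w=4 -- no cycle. Running total: 10

MST edges: (2,4,w=2), (1,2,w=4), (3,4,w=4)
Total MST weight: 2 + 4 + 4 = 10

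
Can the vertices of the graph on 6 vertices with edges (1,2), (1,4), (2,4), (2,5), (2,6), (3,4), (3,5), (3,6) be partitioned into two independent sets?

Step 1: Attempt 2-coloring using BFS:
  Start at vertex 1, assign color 0
  Color vertex 2 with color 1 (neighbor of 1)
  Color vertex 4 with color 1 (neighbor of 1)

Step 2: Conflict found! Vertices 2 and 4 are adjacent but have the same color.
This means the graph contains an odd cycle.

The graph is NOT bipartite.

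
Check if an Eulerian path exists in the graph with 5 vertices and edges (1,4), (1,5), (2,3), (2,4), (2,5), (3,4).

Step 1: Find the degree of each vertex:
  deg(1) = 2
  deg(2) = 3
  deg(3) = 2
  deg(4) = 3
  deg(5) = 2

Step 2: Count vertices with odd degree:
  Odd-degree vertices: 2, 4 (2 total)

Step 3: Apply Euler's theorem:
  - Eulerian circuit exists iff graph is connected and all vertices have even degree
  - Eulerian path exists iff graph is connected and has 0 or 2 odd-degree vertices

Graph is connected with exactly 2 odd-degree vertices (2, 4).
Eulerian path exists (starting and ending at the odd-degree vertices), but no Eulerian circuit.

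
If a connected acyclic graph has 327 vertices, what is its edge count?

A tree on n vertices always has exactly n - 1 edges.
For n = 327: edges = 327 - 1 = 326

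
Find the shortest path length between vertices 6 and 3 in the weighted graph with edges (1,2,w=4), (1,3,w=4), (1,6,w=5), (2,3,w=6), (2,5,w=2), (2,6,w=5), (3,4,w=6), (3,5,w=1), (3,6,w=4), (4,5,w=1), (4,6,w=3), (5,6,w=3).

Step 1: Build adjacency list with weights:
  1: 2(w=4), 3(w=4), 6(w=5)
  2: 1(w=4), 3(w=6), 5(w=2), 6(w=5)
  3: 1(w=4), 2(w=6), 4(w=6), 5(w=1), 6(w=4)
  4: 3(w=6), 5(w=1), 6(w=3)
  5: 2(w=2), 3(w=1), 4(w=1), 6(w=3)
  6: 1(w=5), 2(w=5), 3(w=4), 4(w=3), 5(w=3)

Step 2: Apply Dijkstra's algorithm from vertex 6:
  Visit vertex 6 (distance=0)
    Update dist[1] = 5
    Update dist[2] = 5
    Update dist[3] = 4
    Update dist[4] = 3
    Update dist[5] = 3
  Visit vertex 4 (distance=3)
  Visit vertex 5 (distance=3)
  Visit vertex 3 (distance=4)

Step 3: Shortest path: 6 -> 3
Total weight: 4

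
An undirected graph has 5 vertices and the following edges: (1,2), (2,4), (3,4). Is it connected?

Step 1: Build adjacency list from edges:
  1: 2
  2: 1, 4
  3: 4
  4: 2, 3
  5: (none)

Step 2: Run BFS/DFS from vertex 1:
  Visited: {1, 2, 4, 3}
  Reached 4 of 5 vertices

Step 3: Only 4 of 5 vertices reached. Graph is disconnected.
Connected components: {1, 2, 3, 4}, {5}
Answer: No, the graph is not connected (2 components).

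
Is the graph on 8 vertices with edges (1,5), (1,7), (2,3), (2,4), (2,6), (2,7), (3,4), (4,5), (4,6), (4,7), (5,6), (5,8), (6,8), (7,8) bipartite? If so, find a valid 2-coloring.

Step 1: Attempt 2-coloring using BFS:
  Start at vertex 1, assign color 0
  Color vertex 5 with color 1 (neighbor of 1)
  Color vertex 7 with color 1 (neighbor of 1)
  Color vertex 4 with color 0 (neighbor of 5)
  Color vertex 6 with color 0 (neighbor of 5)
  Color vertex 8 with color 0 (neighbor of 5)
  Color vertex 2 with color 0 (neighbor of 7)

Step 2: Conflict found! Vertices 4 and 2 are adjacent but have the same color.
This means the graph contains an odd cycle.

The graph is NOT bipartite.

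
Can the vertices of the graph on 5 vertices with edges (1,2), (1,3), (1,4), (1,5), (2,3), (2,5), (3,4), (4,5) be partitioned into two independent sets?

Step 1: Attempt 2-coloring using BFS:
  Start at vertex 1, assign color 0
  Color vertex 2 with color 1 (neighbor of 1)
  Color vertex 3 with color 1 (neighbor of 1)
  Color vertex 4 with color 1 (neighbor of 1)
  Color vertex 5 with color 1 (neighbor of 1)

Step 2: Conflict found! Vertices 2 and 3 are adjacent but have the same color.
This means the graph contains an odd cycle.

The graph is NOT bipartite.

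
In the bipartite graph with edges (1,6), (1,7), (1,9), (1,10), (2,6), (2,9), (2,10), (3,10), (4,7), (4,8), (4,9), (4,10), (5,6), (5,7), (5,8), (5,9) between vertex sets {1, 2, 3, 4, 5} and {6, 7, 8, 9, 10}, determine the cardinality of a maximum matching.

Step 1: List the neighbors of each left vertex:
  1: 6, 7, 9, 10
  2: 6, 9, 10
  3: 10
  4: 7, 8, 9, 10
  5: 6, 7, 8, 9

Step 2: Greedily match left vertices, then look for augmenting paths:
  Match 1 -- 6
  Match 2 -- 9
  Match 3 -- 10
  Match 4 -- 7
  Match 5 -- 8
  No augmenting path remains.

Step 3: Verify this is maximum:
  Matching size 5 = min(|L|, |R|) = min(5, 5), which is an upper bound, so this matching is maximum.

Maximum matching: {(1,6), (2,9), (3,10), (4,7), (5,8)}
Size: 5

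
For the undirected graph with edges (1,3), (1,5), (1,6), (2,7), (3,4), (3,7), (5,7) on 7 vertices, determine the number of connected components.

Step 1: Build adjacency list from edges:
  1: 3, 5, 6
  2: 7
  3: 1, 4, 7
  4: 3
  5: 1, 7
  6: 1
  7: 2, 3, 5

Step 2: Run BFS/DFS from vertex 1:
  Visited: {1, 3, 5, 6, 4, 7, 2}
  Reached 7 of 7 vertices

Step 3: All 7 vertices reached from vertex 1, so the graph is connected.
Number of connected components: 1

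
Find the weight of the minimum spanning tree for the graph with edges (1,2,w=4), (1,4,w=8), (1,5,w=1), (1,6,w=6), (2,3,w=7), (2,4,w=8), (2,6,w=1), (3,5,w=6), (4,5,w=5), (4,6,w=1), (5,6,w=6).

Apply Kruskal's algorithm (sort edges by weight, add if no cycle):

Sorted edges by weight:
  (1,5) w=1
  (2,6) w=1
  (4,6) w=1
  (1,2) w=4
  (4,5) w=5
  (1,6) w=6
  (3,5) w=6
  (5,6) w=6
  (2,3) w=7
  (1,4) w=8
  (2,4) w=8

Add edge (1,5) w=1 -- no cycle. Running total: 1
Add edge (2,6) w=1 -- no cycle. Running total: 2
Add edge (4,6) w=1 -- no cycle. Running total: 3
Add edge (1,2) w=4 -- no cycle. Running total: 7
Skip edge (4,5) w=5 -- would create cycle
Skip edge (1,6) w=6 -- would create cycle
Add edge (3,5) w=6 -- no cycle. Running total: 13

MST edges: (1,5,w=1), (2,6,w=1), (4,6,w=1), (1,2,w=4), (3,5,w=6)
Total MST weight: 1 + 1 + 1 + 4 + 6 = 13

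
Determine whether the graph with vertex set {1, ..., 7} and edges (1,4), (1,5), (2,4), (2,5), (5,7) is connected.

Step 1: Build adjacency list from edges:
  1: 4, 5
  2: 4, 5
  3: (none)
  4: 1, 2
  5: 1, 2, 7
  6: (none)
  7: 5

Step 2: Run BFS/DFS from vertex 1:
  Visited: {1, 4, 5, 2, 7}
  Reached 5 of 7 vertices

Step 3: Only 5 of 7 vertices reached. Graph is disconnected.
Connected components: {1, 2, 4, 5, 7}, {3}, {6}
Answer: No, the graph is not connected (3 components).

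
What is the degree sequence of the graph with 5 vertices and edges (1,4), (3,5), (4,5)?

Step 1: Count edges incident to each vertex:
  deg(1) = 1 (neighbors: 4)
  deg(2) = 0 (neighbors: none)
  deg(3) = 1 (neighbors: 5)
  deg(4) = 2 (neighbors: 1, 5)
  deg(5) = 2 (neighbors: 3, 4)

Step 2: Sort degrees in non-increasing order:
  Degrees: [1, 0, 1, 2, 2] -> sorted: [2, 2, 1, 1, 0]

Degree sequence: [2, 2, 1, 1, 0]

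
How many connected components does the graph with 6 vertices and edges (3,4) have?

Step 1: Build adjacency list from edges:
  1: (none)
  2: (none)
  3: 4
  4: 3
  5: (none)
  6: (none)

Step 2: Run BFS/DFS from vertex 1:
  Visited: {1}
  Reached 1 of 6 vertices

Step 3: Only 1 of 6 vertices reached. Graph is disconnected.
Connected components: {1}, {2}, {3, 4}, {5}, {6}
Number of connected components: 5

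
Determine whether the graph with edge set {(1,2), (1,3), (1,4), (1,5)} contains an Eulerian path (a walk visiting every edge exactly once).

Step 1: Find the degree of each vertex:
  deg(1) = 4
  deg(2) = 1
  deg(3) = 1
  deg(4) = 1
  deg(5) = 1

Step 2: Count vertices with odd degree:
  Odd-degree vertices: 2, 3, 4, 5 (4 total)

Step 3: Apply Euler's theorem:
  - Eulerian circuit exists iff graph is connected and all vertices have even degree
  - Eulerian path exists iff graph is connected and has 0 or 2 odd-degree vertices

Graph has 4 odd-degree vertices (need 0 or 2).
Neither Eulerian path nor Eulerian circuit exists.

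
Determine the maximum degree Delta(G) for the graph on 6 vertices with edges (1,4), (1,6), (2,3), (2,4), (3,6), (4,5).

Step 1: Count edges incident to each vertex:
  deg(1) = 2 (neighbors: 4, 6)
  deg(2) = 2 (neighbors: 3, 4)
  deg(3) = 2 (neighbors: 2, 6)
  deg(4) = 3 (neighbors: 1, 2, 5)
  deg(5) = 1 (neighbors: 4)
  deg(6) = 2 (neighbors: 1, 3)

Step 2: Find maximum:
  max(2, 2, 2, 3, 1, 2) = 3 (vertex 4)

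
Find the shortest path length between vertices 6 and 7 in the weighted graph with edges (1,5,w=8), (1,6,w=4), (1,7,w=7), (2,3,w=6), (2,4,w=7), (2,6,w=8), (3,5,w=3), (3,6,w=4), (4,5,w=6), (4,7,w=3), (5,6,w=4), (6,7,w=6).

Step 1: Build adjacency list with weights:
  1: 5(w=8), 6(w=4), 7(w=7)
  2: 3(w=6), 4(w=7), 6(w=8)
  3: 2(w=6), 5(w=3), 6(w=4)
  4: 2(w=7), 5(w=6), 7(w=3)
  5: 1(w=8), 3(w=3), 4(w=6), 6(w=4)
  6: 1(w=4), 2(w=8), 3(w=4), 5(w=4), 7(w=6)
  7: 1(w=7), 4(w=3), 6(w=6)

Step 2: Apply Dijkstra's algorithm from vertex 6:
  Visit vertex 6 (distance=0)
    Update dist[1] = 4
    Update dist[2] = 8
    Update dist[3] = 4
    Update dist[5] = 4
    Update dist[7] = 6
  Visit vertex 1 (distance=4)
  Visit vertex 3 (distance=4)
  Visit vertex 5 (distance=4)
    Update dist[4] = 10
  Visit vertex 7 (distance=6)
    Update dist[4] = 9

Step 3: Shortest path: 6 -> 7
Total weight: 6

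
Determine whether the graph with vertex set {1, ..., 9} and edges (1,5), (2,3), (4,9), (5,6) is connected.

Step 1: Build adjacency list from edges:
  1: 5
  2: 3
  3: 2
  4: 9
  5: 1, 6
  6: 5
  7: (none)
  8: (none)
  9: 4

Step 2: Run BFS/DFS from vertex 1:
  Visited: {1, 5, 6}
  Reached 3 of 9 vertices

Step 3: Only 3 of 9 vertices reached. Graph is disconnected.
Connected components: {1, 5, 6}, {2, 3}, {4, 9}, {7}, {8}
Answer: No, the graph is not connected (5 components).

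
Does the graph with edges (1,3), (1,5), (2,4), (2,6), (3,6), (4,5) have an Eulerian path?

Step 1: Find the degree of each vertex:
  deg(1) = 2
  deg(2) = 2
  deg(3) = 2
  deg(4) = 2
  deg(5) = 2
  deg(6) = 2

Step 2: Count vertices with odd degree:
  All vertices have even degree (0 odd-degree vertices)

Step 3: Apply Euler's theorem:
  - Eulerian circuit exists iff graph is connected and all vertices have even degree
  - Eulerian path exists iff graph is connected and has 0 or 2 odd-degree vertices

Graph is connected with 0 odd-degree vertices.
Both Eulerian circuit and Eulerian path exist.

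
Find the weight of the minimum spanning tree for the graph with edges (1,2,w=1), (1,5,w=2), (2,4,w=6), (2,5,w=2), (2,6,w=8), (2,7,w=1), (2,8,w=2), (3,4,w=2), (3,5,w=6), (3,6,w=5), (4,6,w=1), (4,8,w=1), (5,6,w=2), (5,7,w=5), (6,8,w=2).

Apply Kruskal's algorithm (sort edges by weight, add if no cycle):

Sorted edges by weight:
  (1,2) w=1
  (2,7) w=1
  (4,8) w=1
  (4,6) w=1
  (1,5) w=2
  (2,5) w=2
  (2,8) w=2
  (3,4) w=2
  (5,6) w=2
  (6,8) w=2
  (3,6) w=5
  (5,7) w=5
  (2,4) w=6
  (3,5) w=6
  (2,6) w=8

Add edge (1,2) w=1 -- no cycle. Running total: 1
Add edge (2,7) w=1 -- no cycle. Running total: 2
Add edge (4,8) w=1 -- no cycle. Running total: 3
Add edge (4,6) w=1 -- no cycle. Running total: 4
Add edge (1,5) w=2 -- no cycle. Running total: 6
Skip edge (2,5) w=2 -- would create cycle
Add edge (2,8) w=2 -- no cycle. Running total: 8
Add edge (3,4) w=2 -- no cycle. Running total: 10

MST edges: (1,2,w=1), (2,7,w=1), (4,8,w=1), (4,6,w=1), (1,5,w=2), (2,8,w=2), (3,4,w=2)
Total MST weight: 1 + 1 + 1 + 1 + 2 + 2 + 2 = 10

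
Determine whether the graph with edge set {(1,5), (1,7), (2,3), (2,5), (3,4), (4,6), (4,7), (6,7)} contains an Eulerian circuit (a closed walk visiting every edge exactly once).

Step 1: Find the degree of each vertex:
  deg(1) = 2
  deg(2) = 2
  deg(3) = 2
  deg(4) = 3
  deg(5) = 2
  deg(6) = 2
  deg(7) = 3

Step 2: Count vertices with odd degree:
  Odd-degree vertices: 4, 7 (2 total)

Step 3: Apply Euler's theorem:
  - Eulerian circuit exists iff graph is connected and all vertices have even degree
  - Eulerian path exists iff graph is connected and has 0 or 2 odd-degree vertices

Graph is connected with exactly 2 odd-degree vertices (4, 7).
Eulerian path exists (starting and ending at the odd-degree vertices), but no Eulerian circuit.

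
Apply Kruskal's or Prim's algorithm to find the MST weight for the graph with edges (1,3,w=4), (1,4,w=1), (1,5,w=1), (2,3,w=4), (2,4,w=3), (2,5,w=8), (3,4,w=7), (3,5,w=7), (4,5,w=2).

Apply Kruskal's algorithm (sort edges by weight, add if no cycle):

Sorted edges by weight:
  (1,5) w=1
  (1,4) w=1
  (4,5) w=2
  (2,4) w=3
  (1,3) w=4
  (2,3) w=4
  (3,4) w=7
  (3,5) w=7
  (2,5) w=8

Add edge (1,5) w=1 -- no cycle. Running total: 1
Add edge (1,4) w=1 -- no cycle. Running total: 2
Skip edge (4,5) w=2 -- would create cycle
Add edge (2,4) w=3 -- no cycle. Running total: 5
Add edge (1,3) w=4 -- no cycle. Running total: 9

MST edges: (1,5,w=1), (1,4,w=1), (2,4,w=3), (1,3,w=4)
Total MST weight: 1 + 1 + 3 + 4 = 9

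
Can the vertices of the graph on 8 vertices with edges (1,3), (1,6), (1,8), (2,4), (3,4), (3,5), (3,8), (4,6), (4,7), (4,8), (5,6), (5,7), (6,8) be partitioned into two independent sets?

Step 1: Attempt 2-coloring using BFS:
  Start at vertex 1, assign color 0
  Color vertex 3 with color 1 (neighbor of 1)
  Color vertex 6 with color 1 (neighbor of 1)
  Color vertex 8 with color 1 (neighbor of 1)
  Color vertex 4 with color 0 (neighbor of 3)
  Color vertex 5 with color 0 (neighbor of 3)

Step 2: Conflict found! Vertices 3 and 8 are adjacent but have the same color.
This means the graph contains an odd cycle.

The graph is NOT bipartite.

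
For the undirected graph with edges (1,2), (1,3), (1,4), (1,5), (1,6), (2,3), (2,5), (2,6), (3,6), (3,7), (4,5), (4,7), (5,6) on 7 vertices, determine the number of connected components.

Step 1: Build adjacency list from edges:
  1: 2, 3, 4, 5, 6
  2: 1, 3, 5, 6
  3: 1, 2, 6, 7
  4: 1, 5, 7
  5: 1, 2, 4, 6
  6: 1, 2, 3, 5
  7: 3, 4

Step 2: Run BFS/DFS from vertex 1:
  Visited: {1, 2, 3, 4, 5, 6, 7}
  Reached 7 of 7 vertices

Step 3: All 7 vertices reached from vertex 1, so the graph is connected.
Number of connected components: 1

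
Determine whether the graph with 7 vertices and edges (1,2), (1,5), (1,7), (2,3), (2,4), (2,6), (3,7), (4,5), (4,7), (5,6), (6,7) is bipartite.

Step 1: Attempt 2-coloring using BFS:
  Start at vertex 1, assign color 0
  Color vertex 2 with color 1 (neighbor of 1)
  Color vertex 5 with color 1 (neighbor of 1)
  Color vertex 7 with color 1 (neighbor of 1)
  Color vertex 3 with color 0 (neighbor of 2)
  Color vertex 4 with color 0 (neighbor of 2)
  Color vertex 6 with color 0 (neighbor of 2)

Step 2: 2-coloring succeeded. No conflicts found.
  Set A (color 0): {1, 3, 4, 6}
  Set B (color 1): {2, 5, 7}

The graph is bipartite with partition {1, 3, 4, 6}, {2, 5, 7}.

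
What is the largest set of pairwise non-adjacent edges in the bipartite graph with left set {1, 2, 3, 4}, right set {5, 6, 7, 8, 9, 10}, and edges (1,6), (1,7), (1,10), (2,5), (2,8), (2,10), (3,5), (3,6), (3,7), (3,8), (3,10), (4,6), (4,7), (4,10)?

Step 1: List the neighbors of each left vertex:
  1: 6, 7, 10
  2: 5, 8, 10
  3: 5, 6, 7, 8, 10
  4: 6, 7, 10

Step 2: Greedily match left vertices, then look for augmenting paths:
  Match 1 -- 6
  Match 2 -- 5
  Match 3 -- 7
  Match 4 -- 10
  No augmenting path remains.

Step 3: Verify this is maximum:
  Matching size 4 = min(|L|, |R|) = min(4, 6), which is an upper bound, so this matching is maximum.

Maximum matching: {(1,6), (2,5), (3,7), (4,10)}
Size: 4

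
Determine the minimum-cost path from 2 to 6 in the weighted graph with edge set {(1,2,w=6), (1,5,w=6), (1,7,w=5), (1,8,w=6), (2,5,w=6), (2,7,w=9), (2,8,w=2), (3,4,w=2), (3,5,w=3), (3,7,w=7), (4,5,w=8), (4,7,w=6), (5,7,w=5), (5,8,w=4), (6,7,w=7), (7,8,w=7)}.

Step 1: Build adjacency list with weights:
  1: 2(w=6), 5(w=6), 7(w=5), 8(w=6)
  2: 1(w=6), 5(w=6), 7(w=9), 8(w=2)
  3: 4(w=2), 5(w=3), 7(w=7)
  4: 3(w=2), 5(w=8), 7(w=6)
  5: 1(w=6), 2(w=6), 3(w=3), 4(w=8), 7(w=5), 8(w=4)
  6: 7(w=7)
  7: 1(w=5), 2(w=9), 3(w=7), 4(w=6), 5(w=5), 6(w=7), 8(w=7)
  8: 1(w=6), 2(w=2), 5(w=4), 7(w=7)

Step 2: Apply Dijkstra's algorithm from vertex 2:
  Visit vertex 2 (distance=0)
    Update dist[1] = 6
    Update dist[5] = 6
    Update dist[7] = 9
    Update dist[8] = 2
  Visit vertex 8 (distance=2)
  Visit vertex 1 (distance=6)
  Visit vertex 5 (distance=6)
    Update dist[3] = 9
    Update dist[4] = 14
  Visit vertex 3 (distance=9)
    Update dist[4] = 11
  Visit vertex 7 (distance=9)
    Update dist[6] = 16
  Visit vertex 4 (distance=11)
  Visit vertex 6 (distance=16)

Step 3: Shortest path: 2 -> 7 -> 6
Total weight: 9 + 7 = 16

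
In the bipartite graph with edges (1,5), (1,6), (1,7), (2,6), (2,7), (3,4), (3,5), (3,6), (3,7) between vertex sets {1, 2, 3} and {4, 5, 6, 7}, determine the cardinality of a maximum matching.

Step 1: List the neighbors of each left vertex:
  1: 5, 6, 7
  2: 6, 7
  3: 4, 5, 6, 7

Step 2: Greedily match left vertices, then look for augmenting paths:
  Match 1 -- 5
  Match 2 -- 6
  Match 3 -- 4
  No augmenting path remains.

Step 3: Verify this is maximum:
  Matching size 3 = min(|L|, |R|) = min(3, 4), which is an upper bound, so this matching is maximum.

Maximum matching: {(1,5), (2,6), (3,4)}
Size: 3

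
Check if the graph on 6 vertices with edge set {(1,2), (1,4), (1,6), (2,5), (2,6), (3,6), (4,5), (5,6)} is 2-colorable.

Step 1: Attempt 2-coloring using BFS:
  Start at vertex 1, assign color 0
  Color vertex 2 with color 1 (neighbor of 1)
  Color vertex 4 with color 1 (neighbor of 1)
  Color vertex 6 with color 1 (neighbor of 1)
  Color vertex 5 with color 0 (neighbor of 2)

Step 2: Conflict found! Vertices 2 and 6 are adjacent but have the same color.
This means the graph contains an odd cycle.

The graph is NOT bipartite.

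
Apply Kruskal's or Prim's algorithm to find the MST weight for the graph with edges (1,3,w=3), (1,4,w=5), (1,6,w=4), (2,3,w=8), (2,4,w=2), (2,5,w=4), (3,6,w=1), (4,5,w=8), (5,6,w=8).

Apply Kruskal's algorithm (sort edges by weight, add if no cycle):

Sorted edges by weight:
  (3,6) w=1
  (2,4) w=2
  (1,3) w=3
  (1,6) w=4
  (2,5) w=4
  (1,4) w=5
  (2,3) w=8
  (4,5) w=8
  (5,6) w=8

Add edge (3,6) w=1 -- no cycle. Running total: 1
Add edge (2,4) w=2 -- no cycle. Running total: 3
Add edge (1,3) w=3 -- no cycle. Running total: 6
Skip edge (1,6) w=4 -- would create cycle
Add edge (2,5) w=4 -- no cycle. Running total: 10
Add edge (1,4) w=5 -- no cycle. Running total: 15

MST edges: (3,6,w=1), (2,4,w=2), (1,3,w=3), (2,5,w=4), (1,4,w=5)
Total MST weight: 1 + 2 + 3 + 4 + 5 = 15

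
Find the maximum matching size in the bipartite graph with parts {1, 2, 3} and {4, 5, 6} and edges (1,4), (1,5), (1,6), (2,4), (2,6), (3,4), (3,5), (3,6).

Step 1: List the neighbors of each left vertex:
  1: 4, 5, 6
  2: 4, 6
  3: 4, 5, 6

Step 2: Greedily match left vertices, then look for augmenting paths:
  Match 1 -- 4
  Match 2 -- 6
  Match 3 -- 5
  No augmenting path remains.

Step 3: Verify this is maximum:
  Matching size 3 = min(|L|, |R|) = min(3, 3), which is an upper bound, so this matching is maximum.

Maximum matching: {(1,4), (2,6), (3,5)}
Size: 3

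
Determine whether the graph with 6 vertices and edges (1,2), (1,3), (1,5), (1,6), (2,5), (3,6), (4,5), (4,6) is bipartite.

Step 1: Attempt 2-coloring using BFS:
  Start at vertex 1, assign color 0
  Color vertex 2 with color 1 (neighbor of 1)
  Color vertex 3 with color 1 (neighbor of 1)
  Color vertex 5 with color 1 (neighbor of 1)
  Color vertex 6 with color 1 (neighbor of 1)

Step 2: Conflict found! Vertices 2 and 5 are adjacent but have the same color.
This means the graph contains an odd cycle.

The graph is NOT bipartite.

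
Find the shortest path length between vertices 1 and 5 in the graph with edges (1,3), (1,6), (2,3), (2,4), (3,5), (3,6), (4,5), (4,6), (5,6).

Step 1: Build adjacency list:
  1: 3, 6
  2: 3, 4
  3: 1, 2, 5, 6
  4: 2, 5, 6
  5: 3, 4, 6
  6: 1, 3, 4, 5

Step 2: BFS from vertex 1 to find shortest path to 5:
  vertex 3 reached at distance 1
  vertex 6 reached at distance 1
  vertex 2 reached at distance 2
  vertex 5 reached at distance 2

Step 3: Shortest path: 1 -> 3 -> 5
Path length: 2 edges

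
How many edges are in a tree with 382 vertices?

A tree on n vertices always has exactly n - 1 edges.
For n = 382: edges = 382 - 1 = 381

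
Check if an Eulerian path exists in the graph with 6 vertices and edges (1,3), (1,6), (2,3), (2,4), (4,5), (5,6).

Step 1: Find the degree of each vertex:
  deg(1) = 2
  deg(2) = 2
  deg(3) = 2
  deg(4) = 2
  deg(5) = 2
  deg(6) = 2

Step 2: Count vertices with odd degree:
  All vertices have even degree (0 odd-degree vertices)

Step 3: Apply Euler's theorem:
  - Eulerian circuit exists iff graph is connected and all vertices have even degree
  - Eulerian path exists iff graph is connected and has 0 or 2 odd-degree vertices

Graph is connected with 0 odd-degree vertices.
Both Eulerian circuit and Eulerian path exist.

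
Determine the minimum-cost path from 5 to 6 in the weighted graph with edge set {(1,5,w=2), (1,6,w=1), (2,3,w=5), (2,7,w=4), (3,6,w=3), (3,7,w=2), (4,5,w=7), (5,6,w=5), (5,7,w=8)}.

Step 1: Build adjacency list with weights:
  1: 5(w=2), 6(w=1)
  2: 3(w=5), 7(w=4)
  3: 2(w=5), 6(w=3), 7(w=2)
  4: 5(w=7)
  5: 1(w=2), 4(w=7), 6(w=5), 7(w=8)
  6: 1(w=1), 3(w=3), 5(w=5)
  7: 2(w=4), 3(w=2), 5(w=8)

Step 2: Apply Dijkstra's algorithm from vertex 5:
  Visit vertex 5 (distance=0)
    Update dist[1] = 2
    Update dist[4] = 7
    Update dist[6] = 5
    Update dist[7] = 8
  Visit vertex 1 (distance=2)
    Update dist[6] = 3
  Visit vertex 6 (distance=3)
    Update dist[3] = 6

Step 3: Shortest path: 5 -> 1 -> 6
Total weight: 2 + 1 = 3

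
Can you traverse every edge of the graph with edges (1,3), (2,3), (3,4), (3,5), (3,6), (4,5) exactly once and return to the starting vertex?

Step 1: Find the degree of each vertex:
  deg(1) = 1
  deg(2) = 1
  deg(3) = 5
  deg(4) = 2
  deg(5) = 2
  deg(6) = 1

Step 2: Count vertices with odd degree:
  Odd-degree vertices: 1, 2, 3, 6 (4 total)

Step 3: Apply Euler's theorem:
  - Eulerian circuit exists iff graph is connected and all vertices have even degree
  - Eulerian path exists iff graph is connected and has 0 or 2 odd-degree vertices

Graph has 4 odd-degree vertices (need 0 or 2).
Neither Eulerian path nor Eulerian circuit exists.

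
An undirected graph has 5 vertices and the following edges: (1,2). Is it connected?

Step 1: Build adjacency list from edges:
  1: 2
  2: 1
  3: (none)
  4: (none)
  5: (none)

Step 2: Run BFS/DFS from vertex 1:
  Visited: {1, 2}
  Reached 2 of 5 vertices

Step 3: Only 2 of 5 vertices reached. Graph is disconnected.
Connected components: {1, 2}, {3}, {4}, {5}
Answer: No, the graph is not connected (4 components).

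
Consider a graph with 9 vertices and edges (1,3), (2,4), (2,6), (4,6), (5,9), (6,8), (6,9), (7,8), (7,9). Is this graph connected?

Step 1: Build adjacency list from edges:
  1: 3
  2: 4, 6
  3: 1
  4: 2, 6
  5: 9
  6: 2, 4, 8, 9
  7: 8, 9
  8: 6, 7
  9: 5, 6, 7

Step 2: Run BFS/DFS from vertex 1:
  Visited: {1, 3}
  Reached 2 of 9 vertices

Step 3: Only 2 of 9 vertices reached. Graph is disconnected.
Connected components: {1, 3}, {2, 4, 5, 6, 7, 8, 9}
Answer: No, the graph is not connected (2 components).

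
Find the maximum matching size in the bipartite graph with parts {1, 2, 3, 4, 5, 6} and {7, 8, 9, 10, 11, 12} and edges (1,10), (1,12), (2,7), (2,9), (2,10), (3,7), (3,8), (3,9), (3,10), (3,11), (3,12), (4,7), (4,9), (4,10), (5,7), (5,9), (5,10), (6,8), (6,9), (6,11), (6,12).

Step 1: List the neighbors of each left vertex:
  1: 10, 12
  2: 7, 9, 10
  3: 7, 8, 9, 10, 11, 12
  4: 7, 9, 10
  5: 7, 9, 10
  6: 8, 9, 11, 12

Step 2: Greedily match left vertices, then look for augmenting paths:
  Match 1 -- 12
  Match 2 -- 7
  Match 3 -- 8
  Match 4 -- 9
  Match 5 -- 10
  Match 6 -- 11
  No augmenting path remains.

Step 3: Verify this is maximum:
  Matching size 6 = min(|L|, |R|) = min(6, 6), which is an upper bound, so this matching is maximum.

Maximum matching: {(1,12), (2,7), (3,8), (4,9), (5,10), (6,11)}
Size: 6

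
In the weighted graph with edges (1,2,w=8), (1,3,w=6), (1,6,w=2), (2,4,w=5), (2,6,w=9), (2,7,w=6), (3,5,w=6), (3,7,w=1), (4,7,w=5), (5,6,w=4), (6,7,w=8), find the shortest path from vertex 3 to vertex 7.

Step 1: Build adjacency list with weights:
  1: 2(w=8), 3(w=6), 6(w=2)
  2: 1(w=8), 4(w=5), 6(w=9), 7(w=6)
  3: 1(w=6), 5(w=6), 7(w=1)
  4: 2(w=5), 7(w=5)
  5: 3(w=6), 6(w=4)
  6: 1(w=2), 2(w=9), 5(w=4), 7(w=8)
  7: 2(w=6), 3(w=1), 4(w=5), 6(w=8)

Step 2: Apply Dijkstra's algorithm from vertex 3:
  Visit vertex 3 (distance=0)
    Update dist[1] = 6
    Update dist[5] = 6
    Update dist[7] = 1
  Visit vertex 7 (distance=1)
    Update dist[2] = 7
    Update dist[4] = 6
    Update dist[6] = 9

Step 3: Shortest path: 3 -> 7
Total weight: 1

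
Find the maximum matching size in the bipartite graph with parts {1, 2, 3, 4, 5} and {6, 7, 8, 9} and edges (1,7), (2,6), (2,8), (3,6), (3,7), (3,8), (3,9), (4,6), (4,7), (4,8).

Step 1: List the neighbors of each left vertex:
  1: 7
  2: 6, 8
  3: 6, 7, 8, 9
  4: 6, 7, 8
  5: (none)

Step 2: Greedily match left vertices, then look for augmenting paths:
  Match 1 -- 7
  Match 2 -- 6
  Match 3 -- 9
  Match 4 -- 8
  No augmenting path remains.

Step 3: Verify this is maximum:
  Matching size 4 = min(|L|, |R|) = min(5, 4), which is an upper bound, so this matching is maximum.

Maximum matching: {(1,7), (2,6), (3,9), (4,8)}
Size: 4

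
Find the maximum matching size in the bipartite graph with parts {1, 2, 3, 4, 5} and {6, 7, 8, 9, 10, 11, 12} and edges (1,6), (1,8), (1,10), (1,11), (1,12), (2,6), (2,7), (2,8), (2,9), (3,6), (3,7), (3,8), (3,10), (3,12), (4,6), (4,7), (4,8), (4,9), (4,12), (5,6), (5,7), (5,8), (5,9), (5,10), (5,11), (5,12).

Step 1: List the neighbors of each left vertex:
  1: 6, 8, 10, 11, 12
  2: 6, 7, 8, 9
  3: 6, 7, 8, 10, 12
  4: 6, 7, 8, 9, 12
  5: 6, 7, 8, 9, 10, 11, 12

Step 2: Greedily match left vertices, then look for augmenting paths:
  Match 1 -- 6
  Match 2 -- 7
  Match 3 -- 8
  Match 4 -- 9
  Match 5 -- 10
  No augmenting path remains.

Step 3: Verify this is maximum:
  Matching size 5 = min(|L|, |R|) = min(5, 7), which is an upper bound, so this matching is maximum.

Maximum matching: {(1,6), (2,7), (3,8), (4,9), (5,10)}
Size: 5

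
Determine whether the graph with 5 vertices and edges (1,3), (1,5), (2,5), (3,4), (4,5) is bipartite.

Step 1: Attempt 2-coloring using BFS:
  Start at vertex 1, assign color 0
  Color vertex 3 with color 1 (neighbor of 1)
  Color vertex 5 with color 1 (neighbor of 1)
  Color vertex 4 with color 0 (neighbor of 3)
  Color vertex 2 with color 0 (neighbor of 5)

Step 2: 2-coloring succeeded. No conflicts found.
  Set A (color 0): {1, 2, 4}
  Set B (color 1): {3, 5}

The graph is bipartite with partition {1, 2, 4}, {3, 5}.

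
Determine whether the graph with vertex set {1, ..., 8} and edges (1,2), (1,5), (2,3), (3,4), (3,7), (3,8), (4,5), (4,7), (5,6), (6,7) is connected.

Step 1: Build adjacency list from edges:
  1: 2, 5
  2: 1, 3
  3: 2, 4, 7, 8
  4: 3, 5, 7
  5: 1, 4, 6
  6: 5, 7
  7: 3, 4, 6
  8: 3

Step 2: Run BFS/DFS from vertex 1:
  Visited: {1, 2, 5, 3, 4, 6, 7, 8}
  Reached 8 of 8 vertices

Step 3: All 8 vertices reached from vertex 1, so the graph is connected.
Answer: Yes, the graph is connected.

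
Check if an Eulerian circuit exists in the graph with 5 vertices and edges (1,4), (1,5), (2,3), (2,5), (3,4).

Step 1: Find the degree of each vertex:
  deg(1) = 2
  deg(2) = 2
  deg(3) = 2
  deg(4) = 2
  deg(5) = 2

Step 2: Count vertices with odd degree:
  All vertices have even degree (0 odd-degree vertices)

Step 3: Apply Euler's theorem:
  - Eulerian circuit exists iff graph is connected and all vertices have even degree
  - Eulerian path exists iff graph is connected and has 0 or 2 odd-degree vertices

Graph is connected with 0 odd-degree vertices.
Both Eulerian circuit and Eulerian path exist.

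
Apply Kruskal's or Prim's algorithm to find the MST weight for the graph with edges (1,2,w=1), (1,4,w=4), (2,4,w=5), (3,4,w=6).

Apply Kruskal's algorithm (sort edges by weight, add if no cycle):

Sorted edges by weight:
  (1,2) w=1
  (1,4) w=4
  (2,4) w=5
  (3,4) w=6

Add edge (1,2) w=1 -- no cycle. Running total: 1
Add edge (1,4) w=4 -- no cycle. Running total: 5
Skip edge (2,4) w=5 -- would create cycle
Add edge (3,4) w=6 -- no cycle. Running total: 11

MST edges: (1,2,w=1), (1,4,w=4), (3,4,w=6)
Total MST weight: 1 + 4 + 6 = 11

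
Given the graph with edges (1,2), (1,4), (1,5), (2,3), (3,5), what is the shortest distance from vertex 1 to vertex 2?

Step 1: Build adjacency list:
  1: 2, 4, 5
  2: 1, 3
  3: 2, 5
  4: 1
  5: 1, 3

Step 2: BFS from vertex 1 to find shortest path to 2:
  vertex 2 reached at distance 1

Step 3: Shortest path: 1 -> 2
Path length: 1 edge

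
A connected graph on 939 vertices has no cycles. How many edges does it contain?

A tree on n vertices always has exactly n - 1 edges.
For n = 939: edges = 939 - 1 = 938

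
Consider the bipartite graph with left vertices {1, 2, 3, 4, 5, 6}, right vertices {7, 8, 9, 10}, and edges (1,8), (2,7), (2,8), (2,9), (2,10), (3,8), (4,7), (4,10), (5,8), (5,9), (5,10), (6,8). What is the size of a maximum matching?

Step 1: List the neighbors of each left vertex:
  1: 8
  2: 7, 8, 9, 10
  3: 8
  4: 7, 10
  5: 8, 9, 10
  6: 8

Step 2: Greedily match left vertices, then look for augmenting paths:
  Match 1 -- 8
  Match 2 -- 7
  Match 4 -- 10
  Match 5 -- 9
  No augmenting path remains.

Step 3: Verify this is maximum:
  Matching size 4 = min(|L|, |R|) = min(6, 4), which is an upper bound, so this matching is maximum.

Maximum matching: {(1,8), (2,7), (4,10), (5,9)}
Size: 4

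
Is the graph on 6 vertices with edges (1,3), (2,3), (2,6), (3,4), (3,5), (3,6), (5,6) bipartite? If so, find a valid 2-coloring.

Step 1: Attempt 2-coloring using BFS:
  Start at vertex 1, assign color 0
  Color vertex 3 with color 1 (neighbor of 1)
  Color vertex 2 with color 0 (neighbor of 3)
  Color vertex 4 with color 0 (neighbor of 3)
  Color vertex 5 with color 0 (neighbor of 3)
  Color vertex 6 with color 0 (neighbor of 3)

Step 2: Conflict found! Vertices 2 and 6 are adjacent but have the same color.
This means the graph contains an odd cycle.

The graph is NOT bipartite.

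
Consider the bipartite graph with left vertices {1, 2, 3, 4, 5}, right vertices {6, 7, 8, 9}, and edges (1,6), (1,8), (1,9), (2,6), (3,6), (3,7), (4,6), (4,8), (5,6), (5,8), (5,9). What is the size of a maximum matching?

Step 1: List the neighbors of each left vertex:
  1: 6, 8, 9
  2: 6
  3: 6, 7
  4: 6, 8
  5: 6, 8, 9

Step 2: Greedily match left vertices, then look for augmenting paths:
  Match 1 -- 6
  Match 3 -- 7
  Match 4 -- 8
  Match 5 -- 9
  No augmenting path remains.

Step 3: Verify this is maximum:
  Matching size 4 = min(|L|, |R|) = min(5, 4), which is an upper bound, so this matching is maximum.

Maximum matching: {(1,6), (3,7), (4,8), (5,9)}
Size: 4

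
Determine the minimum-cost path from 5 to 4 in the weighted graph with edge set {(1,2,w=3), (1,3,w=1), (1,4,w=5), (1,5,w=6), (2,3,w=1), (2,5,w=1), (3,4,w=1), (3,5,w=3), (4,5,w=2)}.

Step 1: Build adjacency list with weights:
  1: 2(w=3), 3(w=1), 4(w=5), 5(w=6)
  2: 1(w=3), 3(w=1), 5(w=1)
  3: 1(w=1), 2(w=1), 4(w=1), 5(w=3)
  4: 1(w=5), 3(w=1), 5(w=2)
  5: 1(w=6), 2(w=1), 3(w=3), 4(w=2)

Step 2: Apply Dijkstra's algorithm from vertex 5:
  Visit vertex 5 (distance=0)
    Update dist[1] = 6
    Update dist[2] = 1
    Update dist[3] = 3
    Update dist[4] = 2
  Visit vertex 2 (distance=1)
    Update dist[1] = 4
    Update dist[3] = 2
  Visit vertex 3 (distance=2)
    Update dist[1] = 3
  Visit vertex 4 (distance=2)

Step 3: Shortest path: 5 -> 4
Total weight: 2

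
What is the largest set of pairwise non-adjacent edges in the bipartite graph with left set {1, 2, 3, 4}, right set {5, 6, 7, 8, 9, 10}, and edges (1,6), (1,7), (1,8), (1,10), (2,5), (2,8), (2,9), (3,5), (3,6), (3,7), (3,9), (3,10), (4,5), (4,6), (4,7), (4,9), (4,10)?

Step 1: List the neighbors of each left vertex:
  1: 6, 7, 8, 10
  2: 5, 8, 9
  3: 5, 6, 7, 9, 10
  4: 5, 6, 7, 9, 10

Step 2: Greedily match left vertices, then look for augmenting paths:
  Match 1 -- 6
  Match 2 -- 5
  Match 3 -- 7
  Match 4 -- 9
  No augmenting path remains.

Step 3: Verify this is maximum:
  Matching size 4 = min(|L|, |R|) = min(4, 6), which is an upper bound, so this matching is maximum.

Maximum matching: {(1,6), (2,5), (3,7), (4,9)}
Size: 4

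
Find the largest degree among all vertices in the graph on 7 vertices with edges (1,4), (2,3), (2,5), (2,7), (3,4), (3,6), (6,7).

Step 1: Count edges incident to each vertex:
  deg(1) = 1 (neighbors: 4)
  deg(2) = 3 (neighbors: 3, 5, 7)
  deg(3) = 3 (neighbors: 2, 4, 6)
  deg(4) = 2 (neighbors: 1, 3)
  deg(5) = 1 (neighbors: 2)
  deg(6) = 2 (neighbors: 3, 7)
  deg(7) = 2 (neighbors: 2, 6)

Step 2: Find maximum:
  max(1, 3, 3, 2, 1, 2, 2) = 3 (vertex 2)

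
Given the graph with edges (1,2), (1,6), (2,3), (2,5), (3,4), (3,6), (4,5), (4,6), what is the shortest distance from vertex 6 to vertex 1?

Step 1: Build adjacency list:
  1: 2, 6
  2: 1, 3, 5
  3: 2, 4, 6
  4: 3, 5, 6
  5: 2, 4
  6: 1, 3, 4

Step 2: BFS from vertex 6 to find shortest path to 1:
  vertex 1 reached at distance 1

Step 3: Shortest path: 6 -> 1
Path length: 1 edge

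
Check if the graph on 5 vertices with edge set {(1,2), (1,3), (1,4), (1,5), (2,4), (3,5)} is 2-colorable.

Step 1: Attempt 2-coloring using BFS:
  Start at vertex 1, assign color 0
  Color vertex 2 with color 1 (neighbor of 1)
  Color vertex 3 with color 1 (neighbor of 1)
  Color vertex 4 with color 1 (neighbor of 1)
  Color vertex 5 with color 1 (neighbor of 1)

Step 2: Conflict found! Vertices 2 and 4 are adjacent but have the same color.
This means the graph contains an odd cycle.

The graph is NOT bipartite.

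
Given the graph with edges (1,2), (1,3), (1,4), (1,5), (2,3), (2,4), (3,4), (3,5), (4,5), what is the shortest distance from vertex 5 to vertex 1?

Step 1: Build adjacency list:
  1: 2, 3, 4, 5
  2: 1, 3, 4
  3: 1, 2, 4, 5
  4: 1, 2, 3, 5
  5: 1, 3, 4

Step 2: BFS from vertex 5 to find shortest path to 1:
  vertex 1 reached at distance 1

Step 3: Shortest path: 5 -> 1
Path length: 1 edge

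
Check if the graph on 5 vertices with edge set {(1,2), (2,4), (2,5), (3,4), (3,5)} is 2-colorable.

Step 1: Attempt 2-coloring using BFS:
  Start at vertex 1, assign color 0
  Color vertex 2 with color 1 (neighbor of 1)
  Color vertex 4 with color 0 (neighbor of 2)
  Color vertex 5 with color 0 (neighbor of 2)
  Color vertex 3 with color 1 (neighbor of 4)

Step 2: 2-coloring succeeded. No conflicts found.
  Set A (color 0): {1, 4, 5}
  Set B (color 1): {2, 3}

The graph is bipartite with partition {1, 4, 5}, {2, 3}.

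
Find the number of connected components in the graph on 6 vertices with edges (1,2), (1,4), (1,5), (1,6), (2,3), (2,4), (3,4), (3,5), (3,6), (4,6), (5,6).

Step 1: Build adjacency list from edges:
  1: 2, 4, 5, 6
  2: 1, 3, 4
  3: 2, 4, 5, 6
  4: 1, 2, 3, 6
  5: 1, 3, 6
  6: 1, 3, 4, 5

Step 2: Run BFS/DFS from vertex 1:
  Visited: {1, 2, 4, 5, 6, 3}
  Reached 6 of 6 vertices

Step 3: All 6 vertices reached from vertex 1, so the graph is connected.
Number of connected components: 1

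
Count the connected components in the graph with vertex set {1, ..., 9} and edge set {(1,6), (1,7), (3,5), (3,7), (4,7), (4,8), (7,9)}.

Step 1: Build adjacency list from edges:
  1: 6, 7
  2: (none)
  3: 5, 7
  4: 7, 8
  5: 3
  6: 1
  7: 1, 3, 4, 9
  8: 4
  9: 7

Step 2: Run BFS/DFS from vertex 1:
  Visited: {1, 6, 7, 3, 4, 9, 5, 8}
  Reached 8 of 9 vertices

Step 3: Only 8 of 9 vertices reached. Graph is disconnected.
Connected components: {1, 3, 4, 5, 6, 7, 8, 9}, {2}
Number of connected components: 2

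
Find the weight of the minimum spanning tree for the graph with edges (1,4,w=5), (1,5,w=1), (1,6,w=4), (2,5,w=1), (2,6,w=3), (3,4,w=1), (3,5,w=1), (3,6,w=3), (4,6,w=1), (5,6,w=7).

Apply Kruskal's algorithm (sort edges by weight, add if no cycle):

Sorted edges by weight:
  (1,5) w=1
  (2,5) w=1
  (3,5) w=1
  (3,4) w=1
  (4,6) w=1
  (2,6) w=3
  (3,6) w=3
  (1,6) w=4
  (1,4) w=5
  (5,6) w=7

Add edge (1,5) w=1 -- no cycle. Running total: 1
Add edge (2,5) w=1 -- no cycle. Running total: 2
Add edge (3,5) w=1 -- no cycle. Running total: 3
Add edge (3,4) w=1 -- no cycle. Running total: 4
Add edge (4,6) w=1 -- no cycle. Running total: 5

MST edges: (1,5,w=1), (2,5,w=1), (3,5,w=1), (3,4,w=1), (4,6,w=1)
Total MST weight: 1 + 1 + 1 + 1 + 1 = 5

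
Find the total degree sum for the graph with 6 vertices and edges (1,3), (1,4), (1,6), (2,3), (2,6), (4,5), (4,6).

Step 1: Count edges incident to each vertex:
  deg(1) = 3 (neighbors: 3, 4, 6)
  deg(2) = 2 (neighbors: 3, 6)
  deg(3) = 2 (neighbors: 1, 2)
  deg(4) = 3 (neighbors: 1, 5, 6)
  deg(5) = 1 (neighbors: 4)
  deg(6) = 3 (neighbors: 1, 2, 4)

Step 2: Sum all degrees:
  3 + 2 + 2 + 3 + 1 + 3 = 14

Verification: sum of degrees = 2 * |E| = 2 * 7 = 14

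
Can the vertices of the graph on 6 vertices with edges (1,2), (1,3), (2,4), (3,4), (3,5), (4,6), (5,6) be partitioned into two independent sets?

Step 1: Attempt 2-coloring using BFS:
  Start at vertex 1, assign color 0
  Color vertex 2 with color 1 (neighbor of 1)
  Color vertex 3 with color 1 (neighbor of 1)
  Color vertex 4 with color 0 (neighbor of 2)
  Color vertex 5 with color 0 (neighbor of 3)
  Color vertex 6 with color 1 (neighbor of 4)

Step 2: 2-coloring succeeded. No conflicts found.
  Set A (color 0): {1, 4, 5}
  Set B (color 1): {2, 3, 6}

The graph is bipartite with partition {1, 4, 5}, {2, 3, 6}.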